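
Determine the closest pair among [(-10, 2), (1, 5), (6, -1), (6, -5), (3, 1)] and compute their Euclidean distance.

Computing all pairwise distances among 5 points:

d((-10, 2), (1, 5)) = 11.4018
d((-10, 2), (6, -1)) = 16.2788
d((-10, 2), (6, -5)) = 17.4642
d((-10, 2), (3, 1)) = 13.0384
d((1, 5), (6, -1)) = 7.8102
d((1, 5), (6, -5)) = 11.1803
d((1, 5), (3, 1)) = 4.4721
d((6, -1), (6, -5)) = 4.0
d((6, -1), (3, 1)) = 3.6056 <-- minimum
d((6, -5), (3, 1)) = 6.7082

Closest pair: (6, -1) and (3, 1) with distance 3.6056

The closest pair is (6, -1) and (3, 1) with Euclidean distance 3.6056. For 5 points, brute-force pairwise comparison is shown above. For large n, the divide-and-conquer algorithm (sort by x, recurse on halves, check the dividing strip) achieves O(n log n).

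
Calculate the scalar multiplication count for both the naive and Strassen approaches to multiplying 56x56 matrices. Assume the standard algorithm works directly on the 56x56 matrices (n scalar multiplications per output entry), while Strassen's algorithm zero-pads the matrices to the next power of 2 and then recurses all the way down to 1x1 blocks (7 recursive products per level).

Matrix multiplication for 56x56 matrices:

Strassen's algorithm requires power-of-2 dimensions. Pad 56x56 to 64x64 (next power of 2).

Standard algorithm: 56^3 = 175616 multiplications
Strassen's algorithm: 7^(log2(64)) = 7^6 = 117649 multiplications
Savings: 175616 - 117649 = 57967 multiplications

Standard: 175616 multiplications (56^3). Strassen: 117649 multiplications (7^6, after padding to 64x64). Strassen reduces 8 recursive multiplications to 7 at each level.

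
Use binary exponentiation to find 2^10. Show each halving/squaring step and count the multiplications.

Computing 2^10 by squaring (build up from 2^1; each line after the first costs one multiplication):

2^1 = 2
2^2 = (2^1)^2 = 2^2 = 4
2^4 = (2^2)^2 = 4^2 = 16
2^5 = 2 * 2^4 = 2 * 16 = 32
2^10 = (2^5)^2 = 32^2 = 1024

Result: 1024
Multiplications needed: 4 (4 lines after 2^1)

2^10 = 1024. Using exponentiation by squaring, this requires 4 multiplications. The key idea: if the exponent is even, square the half-power; if odd, multiply by the base once.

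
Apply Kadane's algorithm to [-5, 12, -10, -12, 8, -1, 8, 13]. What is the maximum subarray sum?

Using Kadane's algorithm on [-5, 12, -10, -12, 8, -1, 8, 13]:

Scanning through the array:
Position 1 (value 12): max_ending_here = 12, max_so_far = 12
Position 2 (value -10): max_ending_here = 2, max_so_far = 12
Position 3 (value -12): max_ending_here = -10, max_so_far = 12
Position 4 (value 8): max_ending_here = 8, max_so_far = 12
Position 5 (value -1): max_ending_here = 7, max_so_far = 12
Position 6 (value 8): max_ending_here = 15, max_so_far = 15
Position 7 (value 13): max_ending_here = 28, max_so_far = 28

Maximum subarray: [8, -1, 8, 13]
Maximum sum: 28

The maximum subarray is [8, -1, 8, 13] with sum 28. This subarray runs from index 4 to index 7.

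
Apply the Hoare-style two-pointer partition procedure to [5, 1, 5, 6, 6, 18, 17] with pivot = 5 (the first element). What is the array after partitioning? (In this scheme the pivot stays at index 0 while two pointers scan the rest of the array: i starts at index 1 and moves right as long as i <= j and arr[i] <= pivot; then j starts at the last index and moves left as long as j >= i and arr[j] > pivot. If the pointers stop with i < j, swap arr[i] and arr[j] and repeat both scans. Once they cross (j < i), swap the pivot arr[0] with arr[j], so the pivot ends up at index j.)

Hoare-style two-pointer partition with pivot = 5:

Initial array: [5, 1, 5, 6, 6, 18, 17]

Pointers start at i = 1, j = 6.
i ends at 3, j ends at 2: the pointers have crossed (j < i), so scanning stops.

Swap pivot arr[0] with arr[2] to place pivot at position 2: [5, 1, 5, 6, 6, 18, 17]
Pivot position: 2

After partitioning with pivot 5, the array becomes [5, 1, 5, 6, 6, 18, 17]. The pivot is placed at index 2. All elements to the left of the pivot are <= 5, and all elements to the right are > 5.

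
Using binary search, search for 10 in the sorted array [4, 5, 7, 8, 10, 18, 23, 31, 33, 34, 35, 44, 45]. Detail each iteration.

Binary search for 10 in [4, 5, 7, 8, 10, 18, 23, 31, 33, 34, 35, 44, 45]:

lo=0, hi=12, mid=6, arr[mid]=23 -> 23 > 10, search left half
lo=0, hi=5, mid=2, arr[mid]=7 -> 7 < 10, search right half
lo=3, hi=5, mid=4, arr[mid]=10 -> Found target at index 4!

Binary search finds 10 at index 4 after 3 comparisons. The search repeatedly halves the search space by comparing with the middle element.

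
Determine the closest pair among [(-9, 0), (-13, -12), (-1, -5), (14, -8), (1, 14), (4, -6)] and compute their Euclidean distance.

Computing all pairwise distances among 6 points:

d((-9, 0), (-13, -12)) = 12.6491
d((-9, 0), (-1, -5)) = 9.434
d((-9, 0), (14, -8)) = 24.3516
d((-9, 0), (1, 14)) = 17.2047
d((-9, 0), (4, -6)) = 14.3178
d((-13, -12), (-1, -5)) = 13.8924
d((-13, -12), (14, -8)) = 27.2947
d((-13, -12), (1, 14)) = 29.5296
d((-13, -12), (4, -6)) = 18.0278
d((-1, -5), (14, -8)) = 15.2971
d((-1, -5), (1, 14)) = 19.105
d((-1, -5), (4, -6)) = 5.099 <-- minimum
d((14, -8), (1, 14)) = 25.5539
d((14, -8), (4, -6)) = 10.198
d((1, 14), (4, -6)) = 20.2237

Closest pair: (-1, -5) and (4, -6) with distance 5.099

The closest pair is (-1, -5) and (4, -6) with Euclidean distance 5.099. For 6 points, brute-force pairwise comparison is shown above. For large n, the divide-and-conquer algorithm (sort by x, recurse on halves, check the dividing strip) achieves O(n log n).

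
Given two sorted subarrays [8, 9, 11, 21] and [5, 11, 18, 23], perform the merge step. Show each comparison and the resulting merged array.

Merging process:

Compare 8 vs 5: take 5 from right. Merged: [5]
Compare 8 vs 11: take 8 from left. Merged: [5, 8]
Compare 9 vs 11: take 9 from left. Merged: [5, 8, 9]
Compare 11 vs 11: take 11 from left. Merged: [5, 8, 9, 11]
Compare 21 vs 11: take 11 from right. Merged: [5, 8, 9, 11, 11]
Compare 21 vs 18: take 18 from right. Merged: [5, 8, 9, 11, 11, 18]
Compare 21 vs 23: take 21 from left. Merged: [5, 8, 9, 11, 11, 18, 21]
Append remaining from right: [23]. Merged: [5, 8, 9, 11, 11, 18, 21, 23]

Final merged array: [5, 8, 9, 11, 11, 18, 21, 23]
Total comparisons: 7

The merged array is [5, 8, 9, 11, 11, 18, 21, 23], requiring 7 comparisons. The merge step runs in O(n) time where n is the total number of elements.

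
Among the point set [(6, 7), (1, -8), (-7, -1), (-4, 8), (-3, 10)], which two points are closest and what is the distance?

Computing all pairwise distances among 5 points:

d((6, 7), (1, -8)) = 15.8114
d((6, 7), (-7, -1)) = 15.2643
d((6, 7), (-4, 8)) = 10.0499
d((6, 7), (-3, 10)) = 9.4868
d((1, -8), (-7, -1)) = 10.6301
d((1, -8), (-4, 8)) = 16.7631
d((1, -8), (-3, 10)) = 18.4391
d((-7, -1), (-4, 8)) = 9.4868
d((-7, -1), (-3, 10)) = 11.7047
d((-4, 8), (-3, 10)) = 2.2361 <-- minimum

Closest pair: (-4, 8) and (-3, 10) with distance 2.2361

The closest pair is (-4, 8) and (-3, 10) with Euclidean distance 2.2361. For 5 points, brute-force pairwise comparison is shown above. For large n, the divide-and-conquer algorithm (sort by x, recurse on halves, check the dividing strip) achieves O(n log n).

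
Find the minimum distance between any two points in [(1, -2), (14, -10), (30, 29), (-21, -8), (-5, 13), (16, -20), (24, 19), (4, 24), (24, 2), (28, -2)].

Computing all pairwise distances among 10 points:

d((1, -2), (14, -10)) = 15.2643
d((1, -2), (30, 29)) = 42.45
d((1, -2), (-21, -8)) = 22.8035
d((1, -2), (-5, 13)) = 16.1555
d((1, -2), (16, -20)) = 23.4307
d((1, -2), (24, 19)) = 31.1448
d((1, -2), (4, 24)) = 26.1725
d((1, -2), (24, 2)) = 23.3452
d((1, -2), (28, -2)) = 27.0
d((14, -10), (30, 29)) = 42.1545
d((14, -10), (-21, -8)) = 35.0571
d((14, -10), (-5, 13)) = 29.8329
d((14, -10), (16, -20)) = 10.198
d((14, -10), (24, 19)) = 30.6757
d((14, -10), (4, 24)) = 35.4401
d((14, -10), (24, 2)) = 15.6205
d((14, -10), (28, -2)) = 16.1245
d((30, 29), (-21, -8)) = 63.0079
d((30, 29), (-5, 13)) = 38.4838
d((30, 29), (16, -20)) = 50.9608
d((30, 29), (24, 19)) = 11.6619
d((30, 29), (4, 24)) = 26.4764
d((30, 29), (24, 2)) = 27.6586
d((30, 29), (28, -2)) = 31.0644
d((-21, -8), (-5, 13)) = 26.4008
d((-21, -8), (16, -20)) = 38.8973
d((-21, -8), (24, 19)) = 52.4786
d((-21, -8), (4, 24)) = 40.6079
d((-21, -8), (24, 2)) = 46.0977
d((-21, -8), (28, -2)) = 49.366
d((-5, 13), (16, -20)) = 39.1152
d((-5, 13), (24, 19)) = 29.6142
d((-5, 13), (4, 24)) = 14.2127
d((-5, 13), (24, 2)) = 31.0161
d((-5, 13), (28, -2)) = 36.2491
d((16, -20), (24, 19)) = 39.8121
d((16, -20), (4, 24)) = 45.607
d((16, -20), (24, 2)) = 23.4094
d((16, -20), (28, -2)) = 21.6333
d((24, 19), (4, 24)) = 20.6155
d((24, 19), (24, 2)) = 17.0
d((24, 19), (28, -2)) = 21.3776
d((4, 24), (24, 2)) = 29.7321
d((4, 24), (28, -2)) = 35.3836
d((24, 2), (28, -2)) = 5.6569 <-- minimum

Closest pair: (24, 2) and (28, -2) with distance 5.6569

The closest pair is (24, 2) and (28, -2) with Euclidean distance 5.6569. For 10 points, brute-force pairwise comparison is shown above. For large n, the divide-and-conquer algorithm (sort by x, recurse on halves, check the dividing strip) achieves O(n log n).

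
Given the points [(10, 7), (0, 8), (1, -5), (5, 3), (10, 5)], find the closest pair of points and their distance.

Computing all pairwise distances among 5 points:

d((10, 7), (0, 8)) = 10.0499
d((10, 7), (1, -5)) = 15.0
d((10, 7), (5, 3)) = 6.4031
d((10, 7), (10, 5)) = 2.0 <-- minimum
d((0, 8), (1, -5)) = 13.0384
d((0, 8), (5, 3)) = 7.0711
d((0, 8), (10, 5)) = 10.4403
d((1, -5), (5, 3)) = 8.9443
d((1, -5), (10, 5)) = 13.4536
d((5, 3), (10, 5)) = 5.3852

Closest pair: (10, 7) and (10, 5) with distance 2.0

The closest pair is (10, 7) and (10, 5) with Euclidean distance 2.0. For 5 points, brute-force pairwise comparison is shown above. For large n, the divide-and-conquer algorithm (sort by x, recurse on halves, check the dividing strip) achieves O(n log n).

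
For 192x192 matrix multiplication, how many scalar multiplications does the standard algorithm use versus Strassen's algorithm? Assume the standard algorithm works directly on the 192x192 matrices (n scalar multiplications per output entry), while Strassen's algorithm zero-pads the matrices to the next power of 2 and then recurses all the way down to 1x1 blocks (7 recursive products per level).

Matrix multiplication for 192x192 matrices:

Strassen's algorithm requires power-of-2 dimensions. Pad 192x192 to 256x256 (next power of 2).

Standard algorithm: 192^3 = 7077888 multiplications
Strassen's algorithm: 7^(log2(256)) = 7^8 = 5764801 multiplications
Savings: 7077888 - 5764801 = 1313087 multiplications

Standard: 7077888 multiplications (192^3). Strassen: 5764801 multiplications (7^8, after padding to 256x256). Strassen reduces 8 recursive multiplications to 7 at each level.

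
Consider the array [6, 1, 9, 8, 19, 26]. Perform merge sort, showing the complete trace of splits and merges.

Merge sort trace:

Split: [6, 1, 9, 8, 19, 26] -> [6, 1, 9] and [8, 19, 26]
  Split: [6, 1, 9] -> [6] and [1, 9]
    Split: [1, 9] -> [1] and [9]
    Merge: [1] + [9] -> [1, 9]
  Merge: [6] + [1, 9] -> [1, 6, 9]
  Split: [8, 19, 26] -> [8] and [19, 26]
    Split: [19, 26] -> [19] and [26]
    Merge: [19] + [26] -> [19, 26]
  Merge: [8] + [19, 26] -> [8, 19, 26]
Merge: [1, 6, 9] + [8, 19, 26] -> [1, 6, 8, 9, 19, 26]

Final sorted array: [1, 6, 8, 9, 19, 26]

The merge sort proceeds by recursively splitting the array and merging sorted halves.
After all merges, the sorted array is [1, 6, 8, 9, 19, 26].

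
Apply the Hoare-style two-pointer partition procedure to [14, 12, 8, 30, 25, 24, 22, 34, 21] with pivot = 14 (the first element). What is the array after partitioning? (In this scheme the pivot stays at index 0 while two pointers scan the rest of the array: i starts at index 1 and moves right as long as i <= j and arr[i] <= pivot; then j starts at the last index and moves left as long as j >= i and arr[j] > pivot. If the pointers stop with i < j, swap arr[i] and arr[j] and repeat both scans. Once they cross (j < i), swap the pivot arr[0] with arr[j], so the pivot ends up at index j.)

Hoare-style two-pointer partition with pivot = 14:

Initial array: [14, 12, 8, 30, 25, 24, 22, 34, 21]

Pointers start at i = 1, j = 8.
i ends at 3, j ends at 2: the pointers have crossed (j < i), so scanning stops.

Swap pivot arr[0] with arr[2] to place pivot at position 2: [8, 12, 14, 30, 25, 24, 22, 34, 21]
Pivot position: 2

After partitioning with pivot 14, the array becomes [8, 12, 14, 30, 25, 24, 22, 34, 21]. The pivot is placed at index 2. All elements to the left of the pivot are <= 14, and all elements to the right are > 14.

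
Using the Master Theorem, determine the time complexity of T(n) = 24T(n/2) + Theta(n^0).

Master Theorem for T(n) = 24T(n/2) + O(n^0):

a = 24, b = 2, c = 0
log_b(a) = log_2(24) = 4.5850

Case 1: c = 0 < log_2(24) = 4.5850
T(n) = O(n^(log_2 24))

For T(n) = 24T(n/2) + O(n^0): log_2(24) = 4.5850. This is Case 1 of the Master Theorem (c < log_b(a), work dominated by leaves), giving O(n^(log_2 24)).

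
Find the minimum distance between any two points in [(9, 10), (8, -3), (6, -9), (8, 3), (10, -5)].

Computing all pairwise distances among 5 points:

d((9, 10), (8, -3)) = 13.0384
d((9, 10), (6, -9)) = 19.2354
d((9, 10), (8, 3)) = 7.0711
d((9, 10), (10, -5)) = 15.0333
d((8, -3), (6, -9)) = 6.3246
d((8, -3), (8, 3)) = 6.0
d((8, -3), (10, -5)) = 2.8284 <-- minimum
d((6, -9), (8, 3)) = 12.1655
d((6, -9), (10, -5)) = 5.6569
d((8, 3), (10, -5)) = 8.2462

Closest pair: (8, -3) and (10, -5) with distance 2.8284

The closest pair is (8, -3) and (10, -5) with Euclidean distance 2.8284. For 5 points, brute-force pairwise comparison is shown above. For large n, the divide-and-conquer algorithm (sort by x, recurse on halves, check the dividing strip) achieves O(n log n).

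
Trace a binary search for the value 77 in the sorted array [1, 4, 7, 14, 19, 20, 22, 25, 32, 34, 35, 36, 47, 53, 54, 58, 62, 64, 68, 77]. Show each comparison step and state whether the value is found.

Binary search for 77 in [1, 4, 7, 14, 19, 20, 22, 25, 32, 34, 35, 36, 47, 53, 54, 58, 62, 64, 68, 77]:

lo=0, hi=19, mid=9, arr[mid]=34 -> 34 < 77, search right half
lo=10, hi=19, mid=14, arr[mid]=54 -> 54 < 77, search right half
lo=15, hi=19, mid=17, arr[mid]=64 -> 64 < 77, search right half
lo=18, hi=19, mid=18, arr[mid]=68 -> 68 < 77, search right half
lo=19, hi=19, mid=19, arr[mid]=77 -> Found target at index 19!

Binary search finds 77 at index 19 after 5 comparisons. The search repeatedly halves the search space by comparing with the middle element.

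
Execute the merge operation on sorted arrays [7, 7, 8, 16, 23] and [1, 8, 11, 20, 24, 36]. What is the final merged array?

Merging process:

Compare 7 vs 1: take 1 from right. Merged: [1]
Compare 7 vs 8: take 7 from left. Merged: [1, 7]
Compare 7 vs 8: take 7 from left. Merged: [1, 7, 7]
Compare 8 vs 8: take 8 from left. Merged: [1, 7, 7, 8]
Compare 16 vs 8: take 8 from right. Merged: [1, 7, 7, 8, 8]
Compare 16 vs 11: take 11 from right. Merged: [1, 7, 7, 8, 8, 11]
Compare 16 vs 20: take 16 from left. Merged: [1, 7, 7, 8, 8, 11, 16]
Compare 23 vs 20: take 20 from right. Merged: [1, 7, 7, 8, 8, 11, 16, 20]
Compare 23 vs 24: take 23 from left. Merged: [1, 7, 7, 8, 8, 11, 16, 20, 23]
Append remaining from right: [24, 36]. Merged: [1, 7, 7, 8, 8, 11, 16, 20, 23, 24, 36]

Final merged array: [1, 7, 7, 8, 8, 11, 16, 20, 23, 24, 36]
Total comparisons: 9

The merged array is [1, 7, 7, 8, 8, 11, 16, 20, 23, 24, 36], requiring 9 comparisons. The merge step runs in O(n) time where n is the total number of elements.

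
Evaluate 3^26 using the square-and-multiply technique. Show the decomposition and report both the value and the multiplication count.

Computing 3^26 by squaring (build up from 3^1; each line after the first costs one multiplication):

3^1 = 3
3^2 = (3^1)^2 = 3^2 = 9
3^3 = 3 * 3^2 = 3 * 9 = 27
3^6 = (3^3)^2 = 27^2 = 729
3^12 = (3^6)^2 = 729^2 = 531441
3^13 = 3 * 3^12 = 3 * 531441 = 1594323
3^26 = (3^13)^2 = 1594323^2 = 2541865828329

Result: 2541865828329
Multiplications needed: 6 (6 lines after 3^1)

3^26 = 2541865828329. Using exponentiation by squaring, this requires 6 multiplications. The key idea: if the exponent is even, square the half-power; if odd, multiply by the base once.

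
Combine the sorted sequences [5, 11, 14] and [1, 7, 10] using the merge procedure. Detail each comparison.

Merging process:

Compare 5 vs 1: take 1 from right. Merged: [1]
Compare 5 vs 7: take 5 from left. Merged: [1, 5]
Compare 11 vs 7: take 7 from right. Merged: [1, 5, 7]
Compare 11 vs 10: take 10 from right. Merged: [1, 5, 7, 10]
Append remaining from left: [11, 14]. Merged: [1, 5, 7, 10, 11, 14]

Final merged array: [1, 5, 7, 10, 11, 14]
Total comparisons: 4

The merged array is [1, 5, 7, 10, 11, 14], requiring 4 comparisons. The merge step runs in O(n) time where n is the total number of elements.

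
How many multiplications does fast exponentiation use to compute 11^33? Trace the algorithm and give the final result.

Computing 11^33 by squaring (build up from 11^1; each line after the first costs one multiplication):

11^1 = 11
11^2 = (11^1)^2 = 11^2 = 121
11^4 = (11^2)^2 = 121^2 = 14641
11^8 = (11^4)^2 = 14641^2 = 214358881
11^16 = (11^8)^2 = 214358881^2 = 45949729863572161
11^32 = (11^16)^2 = 45949729863572161^2 = 2111377674535255285545615254209921
11^33 = 11 * 11^32 = 11 * 2111377674535255285545615254209921 = 23225154419887808141001767796309131

Result: 23225154419887808141001767796309131
Multiplications needed: 6 (6 lines after 11^1)

11^33 = 23225154419887808141001767796309131. Using exponentiation by squaring, this requires 6 multiplications. The key idea: if the exponent is even, square the half-power; if odd, multiply by the base once.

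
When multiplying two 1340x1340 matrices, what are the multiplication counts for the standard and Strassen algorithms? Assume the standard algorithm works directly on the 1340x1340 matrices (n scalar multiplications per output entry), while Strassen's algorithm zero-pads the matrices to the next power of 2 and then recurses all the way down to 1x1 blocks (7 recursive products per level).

Matrix multiplication for 1340x1340 matrices:

Strassen's algorithm requires power-of-2 dimensions. Pad 1340x1340 to 2048x2048 (next power of 2).

Standard algorithm: 1340^3 = 2406104000 multiplications
Strassen's algorithm: 7^(log2(2048)) = 7^11 = 1977326743 multiplications
Savings: 2406104000 - 1977326743 = 428777257 multiplications

Standard: 2406104000 multiplications (1340^3). Strassen: 1977326743 multiplications (7^11, after padding to 2048x2048). Strassen reduces 8 recursive multiplications to 7 at each level.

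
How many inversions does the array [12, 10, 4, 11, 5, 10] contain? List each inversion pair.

Finding inversions in [12, 10, 4, 11, 5, 10]:

(0, 1): arr[0]=12 > arr[1]=10
(0, 2): arr[0]=12 > arr[2]=4
(0, 3): arr[0]=12 > arr[3]=11
(0, 4): arr[0]=12 > arr[4]=5
(0, 5): arr[0]=12 > arr[5]=10
(1, 2): arr[1]=10 > arr[2]=4
(1, 4): arr[1]=10 > arr[4]=5
(3, 4): arr[3]=11 > arr[4]=5
(3, 5): arr[3]=11 > arr[5]=10

Total inversions: 9

The array has 9 inversion(s): (0,1), (0,2), (0,3), (0,4), (0,5), (1,2), (1,4), (3,4), (3,5). Each pair (i,j) satisfies i < j and arr[i] > arr[j].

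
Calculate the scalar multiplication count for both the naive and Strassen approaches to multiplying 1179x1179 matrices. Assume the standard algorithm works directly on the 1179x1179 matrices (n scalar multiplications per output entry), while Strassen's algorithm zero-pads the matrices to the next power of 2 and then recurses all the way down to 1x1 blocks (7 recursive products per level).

Matrix multiplication for 1179x1179 matrices:

Strassen's algorithm requires power-of-2 dimensions. Pad 1179x1179 to 2048x2048 (next power of 2).

Standard algorithm: 1179^3 = 1638858339 multiplications
Strassen's algorithm: 7^(log2(2048)) = 7^11 = 1977326743 multiplications
Difference: 1638858339 - 1977326743 = -338468404 (Strassen uses MORE here due to padding overhead — for small or just-over-power-of-2 n, padding can outweigh the per-level savings)

Standard: 1638858339 multiplications (1179^3). Strassen: 1977326743 multiplications (7^11, after padding to 2048x2048). Strassen reduces 8 recursive multiplications to 7 at each level.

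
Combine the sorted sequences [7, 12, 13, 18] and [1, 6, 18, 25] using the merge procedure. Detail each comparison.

Merging process:

Compare 7 vs 1: take 1 from right. Merged: [1]
Compare 7 vs 6: take 6 from right. Merged: [1, 6]
Compare 7 vs 18: take 7 from left. Merged: [1, 6, 7]
Compare 12 vs 18: take 12 from left. Merged: [1, 6, 7, 12]
Compare 13 vs 18: take 13 from left. Merged: [1, 6, 7, 12, 13]
Compare 18 vs 18: take 18 from left. Merged: [1, 6, 7, 12, 13, 18]
Append remaining from right: [18, 25]. Merged: [1, 6, 7, 12, 13, 18, 18, 25]

Final merged array: [1, 6, 7, 12, 13, 18, 18, 25]
Total comparisons: 6

The merged array is [1, 6, 7, 12, 13, 18, 18, 25], requiring 6 comparisons. The merge step runs in O(n) time where n is the total number of elements.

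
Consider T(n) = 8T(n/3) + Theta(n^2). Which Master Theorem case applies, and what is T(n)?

Master Theorem for T(n) = 8T(n/3) + O(n^2):

a = 8, b = 3, c = 2
log_b(a) = log_3(8) = 1.8928

Case 3: c = 2 > log_3(8) = 1.8928
T(n) = O(n^2) = O(n^2)

For T(n) = 8T(n/3) + O(n^2): log_3(8) = 1.8928. This is Case 3 of the Master Theorem (c > log_b(a), work dominated by root), giving O(n^2).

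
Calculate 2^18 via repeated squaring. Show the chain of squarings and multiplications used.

Computing 2^18 by squaring (build up from 2^1; each line after the first costs one multiplication):

2^1 = 2
2^2 = (2^1)^2 = 2^2 = 4
2^4 = (2^2)^2 = 4^2 = 16
2^8 = (2^4)^2 = 16^2 = 256
2^9 = 2 * 2^8 = 2 * 256 = 512
2^18 = (2^9)^2 = 512^2 = 262144

Result: 262144
Multiplications needed: 5 (5 lines after 2^1)

2^18 = 262144. Using exponentiation by squaring, this requires 5 multiplications. The key idea: if the exponent is even, square the half-power; if odd, multiply by the base once.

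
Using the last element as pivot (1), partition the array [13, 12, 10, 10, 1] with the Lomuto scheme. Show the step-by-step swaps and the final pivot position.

Lomuto partition with pivot = 1:

Initial array: [13, 12, 10, 10, 1]

arr[0]=13 > 1: no swap
arr[1]=12 > 1: no swap
arr[2]=10 > 1: no swap
arr[3]=10 > 1: no swap

Place pivot at position 0: [1, 12, 10, 10, 13]
Pivot position: 0

After partitioning with pivot 1, the array becomes [1, 12, 10, 10, 13]. The pivot is placed at index 0. All elements to the left of the pivot are <= 1, and all elements to the right are > 1.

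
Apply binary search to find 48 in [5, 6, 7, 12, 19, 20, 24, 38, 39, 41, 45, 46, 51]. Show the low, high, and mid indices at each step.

Binary search for 48 in [5, 6, 7, 12, 19, 20, 24, 38, 39, 41, 45, 46, 51]:

lo=0, hi=12, mid=6, arr[mid]=24 -> 24 < 48, search right half
lo=7, hi=12, mid=9, arr[mid]=41 -> 41 < 48, search right half
lo=10, hi=12, mid=11, arr[mid]=46 -> 46 < 48, search right half
lo=12, hi=12, mid=12, arr[mid]=51 -> 51 > 48, search left half
lo=12 > hi=11, target 48 not found

Binary search determines that 48 is not in the array after 4 comparisons. The search space was exhausted without finding the target.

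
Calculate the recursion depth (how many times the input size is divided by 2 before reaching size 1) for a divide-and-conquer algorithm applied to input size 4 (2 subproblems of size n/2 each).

For divide and conquer with division factor 2:

Problem sizes at each level:
Level 0: 4
Level 1: 2
Level 2: 1

The root is level 0 and the size-1 base case is level 2 (the tree spans levels 0 through 2, i.e. 3 levels counting the root), so the depth is the number of divisions: log_2(4) = 2

The recursion tree depth is log_2(4) = 2. At each level, the problem size is divided by 2, so it takes 2 divisions to reduce to a base case of size 1. The algorithm makes 2 recursive calls at each level.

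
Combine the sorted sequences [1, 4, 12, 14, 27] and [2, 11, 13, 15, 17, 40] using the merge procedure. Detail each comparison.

Merging process:

Compare 1 vs 2: take 1 from left. Merged: [1]
Compare 4 vs 2: take 2 from right. Merged: [1, 2]
Compare 4 vs 11: take 4 from left. Merged: [1, 2, 4]
Compare 12 vs 11: take 11 from right. Merged: [1, 2, 4, 11]
Compare 12 vs 13: take 12 from left. Merged: [1, 2, 4, 11, 12]
Compare 14 vs 13: take 13 from right. Merged: [1, 2, 4, 11, 12, 13]
Compare 14 vs 15: take 14 from left. Merged: [1, 2, 4, 11, 12, 13, 14]
Compare 27 vs 15: take 15 from right. Merged: [1, 2, 4, 11, 12, 13, 14, 15]
Compare 27 vs 17: take 17 from right. Merged: [1, 2, 4, 11, 12, 13, 14, 15, 17]
Compare 27 vs 40: take 27 from left. Merged: [1, 2, 4, 11, 12, 13, 14, 15, 17, 27]
Append remaining from right: [40]. Merged: [1, 2, 4, 11, 12, 13, 14, 15, 17, 27, 40]

Final merged array: [1, 2, 4, 11, 12, 13, 14, 15, 17, 27, 40]
Total comparisons: 10

The merged array is [1, 2, 4, 11, 12, 13, 14, 15, 17, 27, 40], requiring 10 comparisons. The merge step runs in O(n) time where n is the total number of elements.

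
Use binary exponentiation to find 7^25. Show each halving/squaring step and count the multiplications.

Computing 7^25 by squaring (build up from 7^1; each line after the first costs one multiplication):

7^1 = 7
7^2 = (7^1)^2 = 7^2 = 49
7^3 = 7 * 7^2 = 7 * 49 = 343
7^6 = (7^3)^2 = 343^2 = 117649
7^12 = (7^6)^2 = 117649^2 = 13841287201
7^24 = (7^12)^2 = 13841287201^2 = 191581231380566414401
7^25 = 7 * 7^24 = 7 * 191581231380566414401 = 1341068619663964900807

Result: 1341068619663964900807
Multiplications needed: 6 (6 lines after 7^1)

7^25 = 1341068619663964900807. Using exponentiation by squaring, this requires 6 multiplications. The key idea: if the exponent is even, square the half-power; if odd, multiply by the base once.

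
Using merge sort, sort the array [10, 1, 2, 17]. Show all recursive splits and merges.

Merge sort trace:

Split: [10, 1, 2, 17] -> [10, 1] and [2, 17]
  Split: [10, 1] -> [10] and [1]
  Merge: [10] + [1] -> [1, 10]
  Split: [2, 17] -> [2] and [17]
  Merge: [2] + [17] -> [2, 17]
Merge: [1, 10] + [2, 17] -> [1, 2, 10, 17]

Final sorted array: [1, 2, 10, 17]

The merge sort proceeds by recursively splitting the array and merging sorted halves.
After all merges, the sorted array is [1, 2, 10, 17].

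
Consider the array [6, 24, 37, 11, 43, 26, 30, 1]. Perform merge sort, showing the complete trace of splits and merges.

Merge sort trace:

Split: [6, 24, 37, 11, 43, 26, 30, 1] -> [6, 24, 37, 11] and [43, 26, 30, 1]
  Split: [6, 24, 37, 11] -> [6, 24] and [37, 11]
    Split: [6, 24] -> [6] and [24]
    Merge: [6] + [24] -> [6, 24]
    Split: [37, 11] -> [37] and [11]
    Merge: [37] + [11] -> [11, 37]
  Merge: [6, 24] + [11, 37] -> [6, 11, 24, 37]
  Split: [43, 26, 30, 1] -> [43, 26] and [30, 1]
    Split: [43, 26] -> [43] and [26]
    Merge: [43] + [26] -> [26, 43]
    Split: [30, 1] -> [30] and [1]
    Merge: [30] + [1] -> [1, 30]
  Merge: [26, 43] + [1, 30] -> [1, 26, 30, 43]
Merge: [6, 11, 24, 37] + [1, 26, 30, 43] -> [1, 6, 11, 24, 26, 30, 37, 43]

Final sorted array: [1, 6, 11, 24, 26, 30, 37, 43]

The merge sort proceeds by recursively splitting the array and merging sorted halves.
After all merges, the sorted array is [1, 6, 11, 24, 26, 30, 37, 43].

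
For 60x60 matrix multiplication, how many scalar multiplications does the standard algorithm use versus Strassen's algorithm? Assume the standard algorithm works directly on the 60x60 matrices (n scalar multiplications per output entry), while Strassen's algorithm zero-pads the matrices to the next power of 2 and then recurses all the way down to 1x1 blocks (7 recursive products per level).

Matrix multiplication for 60x60 matrices:

Strassen's algorithm requires power-of-2 dimensions. Pad 60x60 to 64x64 (next power of 2).

Standard algorithm: 60^3 = 216000 multiplications
Strassen's algorithm: 7^(log2(64)) = 7^6 = 117649 multiplications
Savings: 216000 - 117649 = 98351 multiplications

Standard: 216000 multiplications (60^3). Strassen: 117649 multiplications (7^6, after padding to 64x64). Strassen reduces 8 recursive multiplications to 7 at each level.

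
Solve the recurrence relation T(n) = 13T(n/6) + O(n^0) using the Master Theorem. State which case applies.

Master Theorem for T(n) = 13T(n/6) + O(n^0):

a = 13, b = 6, c = 0
log_b(a) = log_6(13) = 1.4315

Case 1: c = 0 < log_6(13) = 1.4315
T(n) = O(n^(log_6 13))

For T(n) = 13T(n/6) + O(n^0): log_6(13) = 1.4315. This is Case 1 of the Master Theorem (c < log_b(a), work dominated by leaves), giving O(n^(log_6 13)).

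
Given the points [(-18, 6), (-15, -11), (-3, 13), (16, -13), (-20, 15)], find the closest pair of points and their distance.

Computing all pairwise distances among 5 points:

d((-18, 6), (-15, -11)) = 17.2627
d((-18, 6), (-3, 13)) = 16.5529
d((-18, 6), (16, -13)) = 38.9487
d((-18, 6), (-20, 15)) = 9.2195 <-- minimum
d((-15, -11), (-3, 13)) = 26.8328
d((-15, -11), (16, -13)) = 31.0644
d((-15, -11), (-20, 15)) = 26.4764
d((-3, 13), (16, -13)) = 32.2025
d((-3, 13), (-20, 15)) = 17.1172
d((16, -13), (-20, 15)) = 45.607

Closest pair: (-18, 6) and (-20, 15) with distance 9.2195

The closest pair is (-18, 6) and (-20, 15) with Euclidean distance 9.2195. For 5 points, brute-force pairwise comparison is shown above. For large n, the divide-and-conquer algorithm (sort by x, recurse on halves, check the dividing strip) achieves O(n log n).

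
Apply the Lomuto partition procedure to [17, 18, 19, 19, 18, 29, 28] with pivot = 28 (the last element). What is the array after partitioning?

Lomuto partition with pivot = 28:

Initial array: [17, 18, 19, 19, 18, 29, 28]

arr[0]=17 <= 28: swap with position 0, array becomes [17, 18, 19, 19, 18, 29, 28]
arr[1]=18 <= 28: swap with position 1, array becomes [17, 18, 19, 19, 18, 29, 28]
arr[2]=19 <= 28: swap with position 2, array becomes [17, 18, 19, 19, 18, 29, 28]
arr[3]=19 <= 28: swap with position 3, array becomes [17, 18, 19, 19, 18, 29, 28]
arr[4]=18 <= 28: swap with position 4, array becomes [17, 18, 19, 19, 18, 29, 28]
arr[5]=29 > 28: no swap

Place pivot at position 5: [17, 18, 19, 19, 18, 28, 29]
Pivot position: 5

After partitioning with pivot 28, the array becomes [17, 18, 19, 19, 18, 28, 29]. The pivot is placed at index 5. All elements to the left of the pivot are <= 28, and all elements to the right are > 28.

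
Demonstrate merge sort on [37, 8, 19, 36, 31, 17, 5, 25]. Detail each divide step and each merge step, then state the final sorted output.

Merge sort trace:

Split: [37, 8, 19, 36, 31, 17, 5, 25] -> [37, 8, 19, 36] and [31, 17, 5, 25]
  Split: [37, 8, 19, 36] -> [37, 8] and [19, 36]
    Split: [37, 8] -> [37] and [8]
    Merge: [37] + [8] -> [8, 37]
    Split: [19, 36] -> [19] and [36]
    Merge: [19] + [36] -> [19, 36]
  Merge: [8, 37] + [19, 36] -> [8, 19, 36, 37]
  Split: [31, 17, 5, 25] -> [31, 17] and [5, 25]
    Split: [31, 17] -> [31] and [17]
    Merge: [31] + [17] -> [17, 31]
    Split: [5, 25] -> [5] and [25]
    Merge: [5] + [25] -> [5, 25]
  Merge: [17, 31] + [5, 25] -> [5, 17, 25, 31]
Merge: [8, 19, 36, 37] + [5, 17, 25, 31] -> [5, 8, 17, 19, 25, 31, 36, 37]

Final sorted array: [5, 8, 17, 19, 25, 31, 36, 37]

The merge sort proceeds by recursively splitting the array and merging sorted halves.
After all merges, the sorted array is [5, 8, 17, 19, 25, 31, 36, 37].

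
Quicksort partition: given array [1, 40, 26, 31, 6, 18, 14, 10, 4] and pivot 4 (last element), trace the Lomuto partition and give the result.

Lomuto partition with pivot = 4:

Initial array: [1, 40, 26, 31, 6, 18, 14, 10, 4]

arr[0]=1 <= 4: swap with position 0, array becomes [1, 40, 26, 31, 6, 18, 14, 10, 4]
arr[1]=40 > 4: no swap
arr[2]=26 > 4: no swap
arr[3]=31 > 4: no swap
arr[4]=6 > 4: no swap
arr[5]=18 > 4: no swap
arr[6]=14 > 4: no swap
arr[7]=10 > 4: no swap

Place pivot at position 1: [1, 4, 26, 31, 6, 18, 14, 10, 40]
Pivot position: 1

After partitioning with pivot 4, the array becomes [1, 4, 26, 31, 6, 18, 14, 10, 40]. The pivot is placed at index 1. All elements to the left of the pivot are <= 4, and all elements to the right are > 4.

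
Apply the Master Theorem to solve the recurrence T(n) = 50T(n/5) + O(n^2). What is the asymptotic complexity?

Master Theorem for T(n) = 50T(n/5) + O(n^2):

a = 50, b = 5, c = 2
log_b(a) = log_5(50) = 2.4307

Case 1: c = 2 < log_5(50) = 2.4307
T(n) = O(n^(log_5 50))

For T(n) = 50T(n/5) + O(n^2): log_5(50) = 2.4307. This is Case 1 of the Master Theorem (c < log_b(a), work dominated by leaves), giving O(n^(log_5 50)).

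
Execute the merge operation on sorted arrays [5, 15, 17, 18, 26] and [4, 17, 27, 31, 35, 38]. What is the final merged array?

Merging process:

Compare 5 vs 4: take 4 from right. Merged: [4]
Compare 5 vs 17: take 5 from left. Merged: [4, 5]
Compare 15 vs 17: take 15 from left. Merged: [4, 5, 15]
Compare 17 vs 17: take 17 from left. Merged: [4, 5, 15, 17]
Compare 18 vs 17: take 17 from right. Merged: [4, 5, 15, 17, 17]
Compare 18 vs 27: take 18 from left. Merged: [4, 5, 15, 17, 17, 18]
Compare 26 vs 27: take 26 from left. Merged: [4, 5, 15, 17, 17, 18, 26]
Append remaining from right: [27, 31, 35, 38]. Merged: [4, 5, 15, 17, 17, 18, 26, 27, 31, 35, 38]

Final merged array: [4, 5, 15, 17, 17, 18, 26, 27, 31, 35, 38]
Total comparisons: 7

The merged array is [4, 5, 15, 17, 17, 18, 26, 27, 31, 35, 38], requiring 7 comparisons. The merge step runs in O(n) time where n is the total number of elements.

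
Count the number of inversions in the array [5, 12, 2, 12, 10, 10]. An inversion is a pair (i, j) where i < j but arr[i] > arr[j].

Finding inversions in [5, 12, 2, 12, 10, 10]:

(0, 2): arr[0]=5 > arr[2]=2
(1, 2): arr[1]=12 > arr[2]=2
(1, 4): arr[1]=12 > arr[4]=10
(1, 5): arr[1]=12 > arr[5]=10
(3, 4): arr[3]=12 > arr[4]=10
(3, 5): arr[3]=12 > arr[5]=10

Total inversions: 6

The array has 6 inversion(s): (0,2), (1,2), (1,4), (1,5), (3,4), (3,5). Each pair (i,j) satisfies i < j and arr[i] > arr[j].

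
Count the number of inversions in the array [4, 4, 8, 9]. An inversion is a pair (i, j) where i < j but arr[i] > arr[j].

Finding inversions in [4, 4, 8, 9]:


Total inversions: 0

The array has 0 inversions. It is already sorted.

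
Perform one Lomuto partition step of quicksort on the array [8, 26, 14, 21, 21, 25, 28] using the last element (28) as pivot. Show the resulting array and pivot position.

Lomuto partition with pivot = 28:

Initial array: [8, 26, 14, 21, 21, 25, 28]

arr[0]=8 <= 28: swap with position 0, array becomes [8, 26, 14, 21, 21, 25, 28]
arr[1]=26 <= 28: swap with position 1, array becomes [8, 26, 14, 21, 21, 25, 28]
arr[2]=14 <= 28: swap with position 2, array becomes [8, 26, 14, 21, 21, 25, 28]
arr[3]=21 <= 28: swap with position 3, array becomes [8, 26, 14, 21, 21, 25, 28]
arr[4]=21 <= 28: swap with position 4, array becomes [8, 26, 14, 21, 21, 25, 28]
arr[5]=25 <= 28: swap with position 5, array becomes [8, 26, 14, 21, 21, 25, 28]

Place pivot at position 6: [8, 26, 14, 21, 21, 25, 28]
Pivot position: 6

After partitioning with pivot 28, the array becomes [8, 26, 14, 21, 21, 25, 28]. The pivot is placed at index 6. All elements to the left of the pivot are <= 28, and all elements to the right are > 28.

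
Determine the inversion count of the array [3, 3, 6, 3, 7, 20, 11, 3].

Finding inversions in [3, 3, 6, 3, 7, 20, 11, 3]:

(2, 3): arr[2]=6 > arr[3]=3
(2, 7): arr[2]=6 > arr[7]=3
(4, 7): arr[4]=7 > arr[7]=3
(5, 6): arr[5]=20 > arr[6]=11
(5, 7): arr[5]=20 > arr[7]=3
(6, 7): arr[6]=11 > arr[7]=3

Total inversions: 6

The array has 6 inversion(s): (2,3), (2,7), (4,7), (5,6), (5,7), (6,7). Each pair (i,j) satisfies i < j and arr[i] > arr[j].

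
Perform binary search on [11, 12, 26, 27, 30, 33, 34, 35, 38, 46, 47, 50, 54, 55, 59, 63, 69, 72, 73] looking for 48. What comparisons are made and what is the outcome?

Binary search for 48 in [11, 12, 26, 27, 30, 33, 34, 35, 38, 46, 47, 50, 54, 55, 59, 63, 69, 72, 73]:

lo=0, hi=18, mid=9, arr[mid]=46 -> 46 < 48, search right half
lo=10, hi=18, mid=14, arr[mid]=59 -> 59 > 48, search left half
lo=10, hi=13, mid=11, arr[mid]=50 -> 50 > 48, search left half
lo=10, hi=10, mid=10, arr[mid]=47 -> 47 < 48, search right half
lo=11 > hi=10, target 48 not found

Binary search determines that 48 is not in the array after 4 comparisons. The search space was exhausted without finding the target.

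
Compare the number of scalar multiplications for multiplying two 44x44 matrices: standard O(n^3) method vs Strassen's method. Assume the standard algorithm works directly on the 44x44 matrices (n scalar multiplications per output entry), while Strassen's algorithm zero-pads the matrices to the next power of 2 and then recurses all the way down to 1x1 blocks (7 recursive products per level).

Matrix multiplication for 44x44 matrices:

Strassen's algorithm requires power-of-2 dimensions. Pad 44x44 to 64x64 (next power of 2).

Standard algorithm: 44^3 = 85184 multiplications
Strassen's algorithm: 7^(log2(64)) = 7^6 = 117649 multiplications
Difference: 85184 - 117649 = -32465 (Strassen uses MORE here due to padding overhead — for small or just-over-power-of-2 n, padding can outweigh the per-level savings)

Standard: 85184 multiplications (44^3). Strassen: 117649 multiplications (7^6, after padding to 64x64). Strassen reduces 8 recursive multiplications to 7 at each level.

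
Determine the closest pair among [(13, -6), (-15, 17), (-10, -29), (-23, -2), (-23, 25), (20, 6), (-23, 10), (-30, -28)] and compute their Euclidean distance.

Computing all pairwise distances among 8 points:

d((13, -6), (-15, 17)) = 36.2353
d((13, -6), (-10, -29)) = 32.5269
d((13, -6), (-23, -2)) = 36.2215
d((13, -6), (-23, 25)) = 47.5079
d((13, -6), (20, 6)) = 13.8924
d((13, -6), (-23, 10)) = 39.3954
d((13, -6), (-30, -28)) = 48.3011
d((-15, 17), (-10, -29)) = 46.2709
d((-15, 17), (-23, -2)) = 20.6155
d((-15, 17), (-23, 25)) = 11.3137
d((-15, 17), (20, 6)) = 36.6879
d((-15, 17), (-23, 10)) = 10.6301 <-- minimum
d((-15, 17), (-30, -28)) = 47.4342
d((-10, -29), (-23, -2)) = 29.9666
d((-10, -29), (-23, 25)) = 55.5428
d((-10, -29), (20, 6)) = 46.0977
d((-10, -29), (-23, 10)) = 41.1096
d((-10, -29), (-30, -28)) = 20.025
d((-23, -2), (-23, 25)) = 27.0
d((-23, -2), (20, 6)) = 43.7379
d((-23, -2), (-23, 10)) = 12.0
d((-23, -2), (-30, -28)) = 26.9258
d((-23, 25), (20, 6)) = 47.0106
d((-23, 25), (-23, 10)) = 15.0
d((-23, 25), (-30, -28)) = 53.4603
d((20, 6), (-23, 10)) = 43.1856
d((20, 6), (-30, -28)) = 60.4649
d((-23, 10), (-30, -28)) = 38.6394

Closest pair: (-15, 17) and (-23, 10) with distance 10.6301

The closest pair is (-15, 17) and (-23, 10) with Euclidean distance 10.6301. For 8 points, brute-force pairwise comparison is shown above. For large n, the divide-and-conquer algorithm (sort by x, recurse on halves, check the dividing strip) achieves O(n log n).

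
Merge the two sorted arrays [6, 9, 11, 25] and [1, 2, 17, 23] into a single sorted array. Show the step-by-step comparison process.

Merging process:

Compare 6 vs 1: take 1 from right. Merged: [1]
Compare 6 vs 2: take 2 from right. Merged: [1, 2]
Compare 6 vs 17: take 6 from left. Merged: [1, 2, 6]
Compare 9 vs 17: take 9 from left. Merged: [1, 2, 6, 9]
Compare 11 vs 17: take 11 from left. Merged: [1, 2, 6, 9, 11]
Compare 25 vs 17: take 17 from right. Merged: [1, 2, 6, 9, 11, 17]
Compare 25 vs 23: take 23 from right. Merged: [1, 2, 6, 9, 11, 17, 23]
Append remaining from left: [25]. Merged: [1, 2, 6, 9, 11, 17, 23, 25]

Final merged array: [1, 2, 6, 9, 11, 17, 23, 25]
Total comparisons: 7

The merged array is [1, 2, 6, 9, 11, 17, 23, 25], requiring 7 comparisons. The merge step runs in O(n) time where n is the total number of elements.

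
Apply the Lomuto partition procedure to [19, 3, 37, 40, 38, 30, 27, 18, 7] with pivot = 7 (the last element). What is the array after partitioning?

Lomuto partition with pivot = 7:

Initial array: [19, 3, 37, 40, 38, 30, 27, 18, 7]

arr[0]=19 > 7: no swap
arr[1]=3 <= 7: swap with position 0, array becomes [3, 19, 37, 40, 38, 30, 27, 18, 7]
arr[2]=37 > 7: no swap
arr[3]=40 > 7: no swap
arr[4]=38 > 7: no swap
arr[5]=30 > 7: no swap
arr[6]=27 > 7: no swap
arr[7]=18 > 7: no swap

Place pivot at position 1: [3, 7, 37, 40, 38, 30, 27, 18, 19]
Pivot position: 1

After partitioning with pivot 7, the array becomes [3, 7, 37, 40, 38, 30, 27, 18, 19]. The pivot is placed at index 1. All elements to the left of the pivot are <= 7, and all elements to the right are > 7.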